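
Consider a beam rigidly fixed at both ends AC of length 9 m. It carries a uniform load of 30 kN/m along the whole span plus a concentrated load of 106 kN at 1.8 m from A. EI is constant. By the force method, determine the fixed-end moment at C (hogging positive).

M_C = 233 kN·m

Release both end moments; the primary structure is a simply-supported span AC with redundants M_A and M_C.
Simple-span end rotations at A and C under the given loads:
  at A: UDL 30: wL³/(24EI) = 911.2/EI
  at C: UDL 30: wL³/(24EI) = 911.2/EI
  at A: point load 106 at a = 1.8: Pab(L + b)/(6LEI) = 412.1/EI
  at C: point load 106 at a = 1.8: Pab(L + a)/(6LEI) = 274.8/EI
  θ_A0 = 1323/EI,  θ_C0 = 1186/EI
Flexibility coefficients: a unit moment at one end gives L/(3EI) there and L/(6EI) at the far end, so f₁₁ = f₂₂ = 3/EI and f₁₂ = f₂₁ = 1.5/EI.
Compatibility — zero rotation at each built-in end:
  3 M_A + 1.5 M_C = 1323
  1.5 M_A + 3 M_C = 1186
Solving the pair gives M_A = 324.6 kN·m and M_C = 233 kN·m (hogging).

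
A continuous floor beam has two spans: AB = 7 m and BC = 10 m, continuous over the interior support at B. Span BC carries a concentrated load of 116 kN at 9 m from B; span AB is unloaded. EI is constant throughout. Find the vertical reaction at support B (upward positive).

Take M_B as the redundant. Released structure: two simple spans AB and BC with a hinge at B.
Discontinuity in slope at B on the released structure — sum the simple-span end rotations:
  span BC: point load 116 at a = 9: Pab(L + b)/(6LEI) = 191.4/EI
  relative rotation θ_0 = (0 + 191.4)/EI = 191.4/EI
A unit hogging moment at B produces rotation L₁/(3EI) + L₂/(3EI) = 5.667/EI.
Slope continuity at B: θ_0 = M_B·5.667/EI, so M_B = 191.4/5.667 = 33.78 kN·m (hogging).
Span AB, ΣM about A with M_B applied at B: R_B^{AB}·7 = 0 + 33.78, so R_B^{AB} = 4.825 kN and R_A = 0 − 4.825 = -4.825 kN.
Span BC, ΣM about C: R_B^{BC}·10 = 116 + 33.78, so R_B^{BC} = 14.98 kN and R_C = 116 − 14.98 = 101 kN.
R_B = 4.825 + 14.98 = 19.8 kN.

R_B = 19.8 kN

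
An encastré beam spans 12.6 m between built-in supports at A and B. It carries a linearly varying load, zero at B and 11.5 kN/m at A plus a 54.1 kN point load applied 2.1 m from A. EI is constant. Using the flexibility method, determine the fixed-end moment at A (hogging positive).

Take the two fixed-end moments M_A, M_B as redundants; the released structure is the simple span AB.
End rotations of the released simple span under the applied load (×1/EI):
  at A: triangular load, peak 11.5: w₀L³/(45EI) = 511.2/EI
  at B: triangular load, peak 11.5: 7w₀L³/(360EI) = 447.3/EI
  at A: point load 54.1 at a = 2.1: Pab(L + b)/(6LEI) = 364.5/EI
  at B: point load 54.1 at a = 2.1: Pab(L + a)/(6LEI) = 232/EI
  θ_A0 = 875.7/EI,  θ_B0 = 679.3/EI
Flexibility coefficients: a unit moment at one end gives L/(3EI) there and L/(6EI) at the far end, so f₁₁ = f₂₂ = 4.2/EI and f₁₂ = f₂₁ = 2.1/EI.
Compatibility — zero rotation at each built-in end:
  4.2 M_A + 2.1 M_B = 875.7
  2.1 M_A + 4.2 M_B = 679.3
Solving the pair gives M_A = 170.2 kN·m and M_B = 76.64 kN·m (hogging).

M_A = 170.2 kN·m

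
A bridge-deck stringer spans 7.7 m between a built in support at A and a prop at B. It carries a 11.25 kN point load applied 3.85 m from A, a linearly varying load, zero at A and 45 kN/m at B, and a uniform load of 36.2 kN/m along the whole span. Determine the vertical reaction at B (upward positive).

R_B = 203.3 kN

Take the reaction at B as the redundant and release it; the primary structure is a cantilever fixed at A.
Downward deflection at the released point B due to the loads:
  point load 11.25 at a = 3.85: Pa²(3L − a)/(6EI) = 535/EI
  triangular load, peak 45 at the free end: 11w₀L⁴/(120EI) = 14501/EI
  UDL 36.2: wL⁴/(8EI) = 15907/EI
  δ_0 = 30942/EI
Flexibility coefficient — unit upward force at B: δ_{BB} = L³/(3EI) = 152.2/EI.
The prop prevents deflection at B: R_B = δ_0/δ_{BB} = 30942/152.2 = 203.3 kN.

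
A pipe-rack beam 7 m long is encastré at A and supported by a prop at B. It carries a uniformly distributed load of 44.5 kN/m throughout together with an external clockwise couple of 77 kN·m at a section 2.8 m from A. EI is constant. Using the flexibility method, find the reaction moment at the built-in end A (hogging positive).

Take the reaction at B as the redundant and release it; the primary structure is a cantilever fixed at A.
Primary-structure tip deflection at B by superposition:
  UDL 44.5: wL⁴/(8EI) = 13356/EI
  clockwise couple 77 at a = 2.8: M₀a(2L − a)/(2EI) = 1207/EI
  δ_0 = 14563/EI
Flexibility coefficient — unit upward force at B: δ_{BB} = L³/(3EI) = 114.3/EI.
The prop prevents deflection at B: R_B = δ_0/δ_{BB} = 14563/114.3 = 127.4 kN.
Moment equilibrium about A: M_A = Σ(load moments about A) − R_B·L = 1167 − 127.4×7 = 275.6 kN·m.

M_A = 275.6 kN·m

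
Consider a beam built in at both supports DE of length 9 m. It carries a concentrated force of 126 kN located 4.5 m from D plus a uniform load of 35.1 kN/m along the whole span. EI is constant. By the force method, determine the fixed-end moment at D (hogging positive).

M_D = 378.7 kN·m

Take the two fixed-end moments M_D, M_E as redundants; the released structure is the simple span DE.
Simple-span end rotations at D and E under the given loads:
  at D: point load 126 at a = 4.5: Pab(L + b)/(6LEI) = 637.9/EI
  at E: point load 126 at a = 4.5: Pab(L + a)/(6LEI) = 637.9/EI
  at D: UDL 35.1: wL³/(24EI) = 1066/EI
  at E: UDL 35.1: wL³/(24EI) = 1066/EI
  θ_D0 = 1704/EI,  θ_E0 = 1704/EI
Flexibility coefficients: a unit moment at one end gives L/(3EI) there and L/(6EI) at the far end, so f₁₁ = f₂₂ = 3/EI and f₁₂ = f₂₁ = 1.5/EI.
Compatibility — zero rotation at each built-in end:
  3 M_D + 1.5 M_E = 1704
  1.5 M_D + 3 M_E = 1704
Solving the pair gives M_D = 378.7 kN·m and M_E = 378.7 kN·m (hogging).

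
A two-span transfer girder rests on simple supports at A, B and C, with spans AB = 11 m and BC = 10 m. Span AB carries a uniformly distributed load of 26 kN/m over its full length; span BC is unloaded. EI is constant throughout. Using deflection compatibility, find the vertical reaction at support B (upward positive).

Insert a hinge at B; M_B is the redundant, and each span becomes simply supported.
Discontinuity in slope at B on the released structure — sum the simple-span end rotations:
  span AB: UDL 26: wL³/(24EI) = 1442/EI
  relative rotation θ_0 = (1442 + 0)/EI = 1442/EI
A unit hogging moment at B produces rotation L₁/(3EI) + L₂/(3EI) = 7/EI.
Compatibility: M_B·(L₁+L₂)/(3EI) = θ_0, giving M_B = 206 kN·m (hogging).
Span AB, ΣM about A with M_B applied at B: R_B^{AB}·11 = 1573 + 206, so R_B^{AB} = 161.7 kN and R_A = 286 − 161.7 = 124.3 kN.
Span BC, ΣM about C: R_B^{BC}·10 = 0 + 206, so R_B^{BC} = 20.6 kN and R_C = 0 − 20.6 = -20.6 kN.
R_B = 161.7 + 20.6 = 182.3 kN.

R_B = 182.3 kN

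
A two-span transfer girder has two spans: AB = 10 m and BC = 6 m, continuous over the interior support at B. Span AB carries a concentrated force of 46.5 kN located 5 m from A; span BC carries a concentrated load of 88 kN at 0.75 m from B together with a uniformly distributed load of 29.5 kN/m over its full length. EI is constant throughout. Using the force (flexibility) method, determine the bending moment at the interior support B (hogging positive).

M_B = 124.6 kN·m

Insert a hinge at B; M_B is the redundant, and each span becomes simply supported.
End slopes at the hinge B, treating each span as simply supported:
  span AB: point load 46.5 at a = 5: Pab(L + a)/(6LEI) = 290.6/EI
  span BC: point load 88 at a = 0.75: Pab(L + b)/(6LEI) = 108.3/EI
  span BC: UDL 29.5: wL³/(24EI) = 265.5/EI
  relative rotation θ_0 = (290.6 + 373.8)/EI = 664.4/EI
A unit hogging moment at B produces rotation L₁/(3EI) + L₂/(3EI) = 5.333/EI.
Compatibility: M_B·(L₁+L₂)/(3EI) = θ_0, giving M_B = 124.6 kN·m (hogging).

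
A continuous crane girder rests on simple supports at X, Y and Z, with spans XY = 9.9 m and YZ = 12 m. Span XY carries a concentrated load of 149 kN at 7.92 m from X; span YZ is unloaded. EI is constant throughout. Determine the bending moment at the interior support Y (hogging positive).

Insert a hinge at Y; M_Y is the redundant, and each span becomes simply supported.
Rotations at Y on the released spans (each span's end-slope, ×1/EI):
  span XY: point load 149 at a = 7.92: Pab(L + a)/(6LEI) = 701/EI
  relative rotation θ_0 = (701 + 0)/EI = 701/EI
A unit hogging moment at Y produces rotation L₁/(3EI) + L₂/(3EI) = 7.3/EI.
Compatibility: M_Y·(L₁+L₂)/(3EI) = θ_0, giving M_Y = 96.02 kN·m (hogging).

M_Y = 96.02 kN·m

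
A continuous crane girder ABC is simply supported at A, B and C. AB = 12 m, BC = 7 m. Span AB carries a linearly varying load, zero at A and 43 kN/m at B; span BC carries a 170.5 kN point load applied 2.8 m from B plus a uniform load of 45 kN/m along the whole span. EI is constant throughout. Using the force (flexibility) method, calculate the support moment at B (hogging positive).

M_B = 446.7 kN·m

Release continuity at B by inserting a hinge; the redundant is the internal moment M_B. The primary structure is two simply-supported spans AB and BC.
End slopes at the hinge B, treating each span as simply supported:
  span AB: triangular load, peak 43: w₀L³/(45EI) = 1651/EI
  span BC: point load 170.5 at a = 2.8: Pab(L + b)/(6LEI) = 534.7/EI
  span BC: UDL 45: wL³/(24EI) = 643.1/EI
  relative rotation θ_0 = (1651 + 1178)/EI = 2829/EI
A unit hogging moment at B produces rotation L₁/(3EI) + L₂/(3EI) = 6.333/EI.
Slope continuity at B: θ_0 = M_B·6.333/EI, so M_B = 2829/6.333 = 446.7 kN·m (hogging).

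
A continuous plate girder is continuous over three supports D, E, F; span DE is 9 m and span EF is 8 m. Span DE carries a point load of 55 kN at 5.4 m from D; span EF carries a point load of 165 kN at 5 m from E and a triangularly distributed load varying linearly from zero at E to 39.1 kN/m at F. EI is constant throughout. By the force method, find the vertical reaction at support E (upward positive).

Take M_E as the redundant. Released structure: two simple spans DE and EF with a hinge at E.
Rotations at E on the released spans (each span's end-slope, ×1/EI):
  span DE: point load 55 at a = 5.4: Pab(L + a)/(6LEI) = 285.1/EI
  span EF: point load 165 at a = 5: Pab(L + b)/(6LEI) = 567.2/EI
  span EF: triangular load, peak 39.1: 7w₀L³/(360EI) = 389.3/EI
  relative rotation θ_0 = (285.1 + 956.4)/EI = 1242/EI
A unit hogging moment at E produces rotation L₁/(3EI) + L₂/(3EI) = 5.667/EI.
Compatibility: M_E·(L₁+L₂)/(3EI) = θ_0, giving M_E = 219.1 kN·m (hogging).
Span DE, ΣM about D with M_E applied at E: R_E^{DE}·9 = 297 + 219.1, so R_E^{DE} = 57.34 kN and R_D = 55 − 57.34 = -2.345 kN.
Span EF, ΣM about F: R_E^{EF}·8 = 912.1 + 219.1, so R_E^{EF} = 141.4 kN and R_F = 321.4 − 141.4 = 180 kN.
R_E = 57.34 + 141.4 = 198.7 kN.

R_E = 198.7 kN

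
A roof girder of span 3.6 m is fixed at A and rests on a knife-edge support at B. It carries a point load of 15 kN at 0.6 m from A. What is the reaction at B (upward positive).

R_B = 0.5903 kN

Choose R_B as the redundant. The primary structure is the cantilever fixed at A.
Free-end deflection of the primary structure under the applied loading (downward +):
  point load 15 at a = 0.6: Pa²(3L − a)/(6EI) = 9.18/EI
Tip deflection under a unit load at B: L³/(3EI) = 15.55/EI.
Compatibility at B: δ_0 − R_B·δ_{BB} = 0, so R_B = 9.18/15.55 = 0.5903 kN.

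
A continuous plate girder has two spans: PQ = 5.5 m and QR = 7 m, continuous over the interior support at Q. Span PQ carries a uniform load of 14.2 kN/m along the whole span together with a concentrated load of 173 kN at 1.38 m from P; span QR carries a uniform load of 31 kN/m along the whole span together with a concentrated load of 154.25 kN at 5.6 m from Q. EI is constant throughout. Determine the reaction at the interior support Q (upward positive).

Take M_Q as the redundant. Released structure: two simple spans PQ and QR with a hinge at Q.
Discontinuity in slope at Q on the released structure — sum the simple-span end rotations:
  span PQ: UDL 14.2: wL³/(24EI) = 98.44/EI
  span PQ: point load 173 at a = 1.38: Pab(L + a)/(6LEI) = 205.1/EI
  span QR: UDL 31: wL³/(24EI) = 443/EI
  span QR: point load 154.25 at a = 5.6: Pab(L + b)/(6LEI) = 241.9/EI
  relative rotation θ_0 = (303.5 + 684.9)/EI = 988.4/EI
A unit hogging moment at Q produces rotation L₁/(3EI) + L₂/(3EI) = 4.167/EI.
Compatibility: M_Q·(L₁+L₂)/(3EI) = θ_0, giving M_Q = 237.2 kN·m (hogging).
Span PQ, ΣM about P with M_Q applied at Q: R_Q^{PQ}·5.5 = 453.5 + 237.2, so R_Q^{PQ} = 125.6 kN and R_P = 251.1 − 125.6 = 125.5 kN.
Span QR, ΣM about R: R_Q^{QR}·7 = 975.5 + 237.2, so R_Q^{QR} = 173.2 kN and R_R = 371.2 − 173.2 = 198 kN.
R_Q = 125.6 + 173.2 = 298.8 kN.

R_Q = 298.8 kN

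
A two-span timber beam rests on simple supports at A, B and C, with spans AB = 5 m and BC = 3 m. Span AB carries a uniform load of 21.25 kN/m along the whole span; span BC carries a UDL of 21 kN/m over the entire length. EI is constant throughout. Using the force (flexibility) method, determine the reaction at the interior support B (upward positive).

R_B = 111.5 kN

Insert a hinge at B; M_B is the redundant, and each span becomes simply supported.
End slopes at the hinge B, treating each span as simply supported:
  span AB: UDL 21.25: wL³/(24EI) = 110.7/EI
  span BC: UDL 21: wL³/(24EI) = 23.62/EI
  relative rotation θ_0 = (110.7 + 23.62)/EI = 134.3/EI
A unit hogging moment at B produces rotation L₁/(3EI) + L₂/(3EI) = 2.667/EI.
Slope continuity at B: θ_0 = M_B·2.667/EI, so M_B = 134.3/2.667 = 50.36 kN·m (hogging).
Span AB, ΣM about A with M_B applied at B: R_B^{AB}·5 = 265.6 + 50.36, so R_B^{AB} = 63.2 kN and R_A = 106.2 − 63.2 = 43.05 kN.
Span BC, ΣM about C: R_B^{BC}·3 = 94.5 + 50.36, so R_B^{BC} = 48.29 kN and R_C = 63 − 48.29 = 14.71 kN.
R_B = 63.2 + 48.29 = 111.5 kN.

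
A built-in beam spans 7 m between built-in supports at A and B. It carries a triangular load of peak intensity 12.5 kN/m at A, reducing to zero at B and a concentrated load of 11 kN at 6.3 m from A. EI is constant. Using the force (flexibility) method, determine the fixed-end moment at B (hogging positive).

M_B = 26.65 kN·m

Take the two fixed-end moments M_A, M_B as redundants; the released structure is the simple span AB.
On the primary (simply-supported) span, the end slopes from the loading are:
  at A: triangular load, peak 12.5: w₀L³/(45EI) = 95.28/EI
  at B: triangular load, peak 12.5: 7w₀L³/(360EI) = 83.37/EI
  at A: point load 11 at a = 6.3: Pab(L + b)/(6LEI) = 8.893/EI
  at B: point load 11 at a = 6.3: Pab(L + a)/(6LEI) = 15.36/EI
  θ_A0 = 104.2/EI,  θ_B0 = 98.73/EI
Flexibility coefficients: a unit moment at one end gives L/(3EI) there and L/(6EI) at the far end, so f₁₁ = f₂₂ = 2.333/EI and f₁₂ = f₂₁ = 1.167/EI.
Compatibility — zero rotation at each built-in end:
  2.333 M_A + 1.167 M_B = 104.2
  1.167 M_A + 2.333 M_B = 98.73
Solving the pair gives M_A = 31.32 kN·m and M_B = 26.65 kN·m (hogging).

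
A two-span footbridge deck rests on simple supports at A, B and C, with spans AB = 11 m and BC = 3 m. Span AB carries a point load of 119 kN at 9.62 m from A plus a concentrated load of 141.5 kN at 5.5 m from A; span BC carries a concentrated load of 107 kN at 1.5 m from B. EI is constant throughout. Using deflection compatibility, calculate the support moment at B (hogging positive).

M_B = 348 kN·m

Release continuity at B by inserting a hinge; the redundant is the internal moment M_B. The primary structure is two simply-supported spans AB and BC.
End slopes at the hinge B, treating each span as simply supported:
  span AB: point load 119 at a = 9.62: Pab(L + a)/(6LEI) = 493.6/EI
  span AB: point load 141.5 at a = 5.5: Pab(L + a)/(6LEI) = 1070/EI
  span BC: point load 107 at a = 1.5: Pab(L + b)/(6LEI) = 60.19/EI
  relative rotation θ_0 = (1564 + 60.19)/EI = 1624/EI
A unit hogging moment at B produces rotation L₁/(3EI) + L₂/(3EI) = 4.667/EI.
Slope continuity at B: θ_0 = M_B·4.667/EI, so M_B = 1624/4.667 = 348 kN·m (hogging).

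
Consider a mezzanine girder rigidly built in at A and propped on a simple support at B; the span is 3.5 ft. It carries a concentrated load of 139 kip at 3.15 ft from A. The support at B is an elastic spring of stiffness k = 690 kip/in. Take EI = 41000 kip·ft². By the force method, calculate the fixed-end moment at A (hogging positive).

M_A = 130.6 kip·ft

Remove the prop at B; the released (primary) structure is a cantilever built in at A.
Free-end deflection of the primary structure under the applied loading (downward +):
  point load 139 at a = 3.15: Pa²(3L − a)/(6EI) = 1690/EI
Flexibility coefficient — unit upward force at B: δ_{BB} = L³/(3EI) = 14.29/EI.
With EI = 41000 kip·ft²: δ_0 = 0.041209 ft and δ_{BB} = 0.000349 ft/kip.
Compatibility — the spring shortens by R_B/k under the reaction it provides: δ_0 − R_B·δ_{BB} = R_B/k. With 1/k = 1/(690×12) ft/kip = 0.000121 ft/kip, R_B = δ_0 / (δ_{BB} + 1/k) = 0.041209 / (0.000349 + 0.000121) = 87.8 kip.
Moment equilibrium about A: M_A = Σ(load moments about A) − R_B·L = 437.9 − 87.8×3.5 = 130.6 kip·ft.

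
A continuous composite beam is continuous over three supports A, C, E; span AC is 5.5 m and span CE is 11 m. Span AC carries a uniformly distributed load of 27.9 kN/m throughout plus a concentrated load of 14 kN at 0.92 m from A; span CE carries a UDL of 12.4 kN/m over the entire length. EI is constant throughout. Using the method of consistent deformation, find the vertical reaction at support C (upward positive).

R_C = 191.5 kN

Release continuity at C by inserting a hinge; the redundant is the internal moment M_C. The primary structure is two simply-supported spans AC and CE.
Discontinuity in slope at C on the released structure — sum the simple-span end rotations:
  span AC: UDL 27.9: wL³/(24EI) = 193.4/EI
  span AC: point load 14 at a = 0.92: Pab(L + a)/(6LEI) = 11.48/EI
  span CE: UDL 12.4: wL³/(24EI) = 687.7/EI
  relative rotation θ_0 = (204.9 + 687.7)/EI = 892.6/EI
A unit hogging moment at C produces rotation L₁/(3EI) + L₂/(3EI) = 5.5/EI.
Slope continuity at C: θ_0 = M_C·5.5/EI, so M_C = 892.6/5.5 = 162.3 kN·m (hogging).
Span AC, ΣM about A with M_C applied at C: R_C^{AC}·5.5 = 434.9 + 162.3, so R_C^{AC} = 108.6 kN and R_A = 167.4 − 108.6 = 58.88 kN.
Span CE, ΣM about E: R_C^{CE}·11 = 750.2 + 162.3, so R_C^{CE} = 82.95 kN and R_E = 136.4 − 82.95 = 53.45 kN.
R_C = 108.6 + 82.95 = 191.5 kN.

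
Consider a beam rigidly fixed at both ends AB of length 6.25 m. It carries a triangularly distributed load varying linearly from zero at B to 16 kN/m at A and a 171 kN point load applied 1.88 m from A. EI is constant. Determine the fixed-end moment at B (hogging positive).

M_B = 88.45 kN·m

Release both end moments; the primary structure is a simply-supported span AB with redundants M_A and M_B.
Simple-span end rotations at A and B under the given loads:
  at A: triangular load, peak 16: w₀L³/(45EI) = 86.81/EI
  at B: triangular load, peak 16: 7w₀L³/(360EI) = 75.95/EI
  at A: point load 171 at a = 1.88: Pab(L + b)/(6LEI) = 397.9/EI
  at B: point load 171 at a = 1.88: Pab(L + a)/(6LEI) = 304.6/EI
  θ_A0 = 484.7/EI,  θ_B0 = 380.5/EI
Flexibility coefficients: a unit moment at one end gives L/(3EI) there and L/(6EI) at the far end, so f₁₁ = f₂₂ = 2.083/EI and f₁₂ = f₂₁ = 1.042/EI.
Compatibility — zero rotation at each built-in end:
  2.083 M_A + 1.042 M_B = 484.7
  1.042 M_A + 2.083 M_B = 380.5
Solving the pair gives M_A = 188.4 kN·m and M_B = 88.45 kN·m (hogging).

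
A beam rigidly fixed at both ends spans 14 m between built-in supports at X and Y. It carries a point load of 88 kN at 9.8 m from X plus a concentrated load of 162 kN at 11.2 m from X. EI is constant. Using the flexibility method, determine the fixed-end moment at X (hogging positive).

M_X = 150.2 kN·m

Take the two fixed-end moments M_X, M_Y as redundants; the released structure is the simple span XY.
End rotations of the released simple span under the applied load (×1/EI):
  at X: point load 88 at a = 9.8: Pab(L + b)/(6LEI) = 784.8/EI
  at Y: point load 88 at a = 9.8: Pab(L + a)/(6LEI) = 1026/EI
  at X: point load 162 at a = 11.2: Pab(L + b)/(6LEI) = 1016/EI
  at Y: point load 162 at a = 11.2: Pab(L + a)/(6LEI) = 1524/EI
  θ_X0 = 1801/EI,  θ_Y0 = 2550/EI
Flexibility coefficients: a unit moment at one end gives L/(3EI) there and L/(6EI) at the far end, so f₁₁ = f₂₂ = 4.667/EI and f₁₂ = f₂₁ = 2.333/EI.
Compatibility — zero rotation at each built-in end:
  4.667 M_X + 2.333 M_Y = 1801
  2.333 M_X + 4.667 M_Y = 2550
Solving the pair gives M_X = 150.2 kN·m and M_Y = 471.4 kN·m (hogging).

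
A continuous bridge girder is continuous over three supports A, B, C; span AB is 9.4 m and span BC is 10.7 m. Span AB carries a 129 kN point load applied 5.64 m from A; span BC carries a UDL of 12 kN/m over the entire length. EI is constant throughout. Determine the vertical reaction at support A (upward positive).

Take M_B as the redundant. Released structure: two simple spans AB and BC with a hinge at B.
Discontinuity in slope at B on the released structure — sum the simple-span end rotations:
  span AB: point load 129 at a = 5.64: Pab(L + a)/(6LEI) = 729.5/EI
  span BC: UDL 12: wL³/(24EI) = 612.5/EI
  relative rotation θ_0 = (729.5 + 612.5)/EI = 1342/EI
A unit hogging moment at B produces rotation L₁/(3EI) + L₂/(3EI) = 6.7/EI.
Slope continuity at B: θ_0 = M_B·6.7/EI, so M_B = 1342/6.7 = 200.3 kN·m (hogging).
Span AB, ΣM about A with M_B applied at B: R_B^{AB}·9.4 = 727.6 + 200.3, so R_B^{AB} = 98.71 kN and R_A = 129 − 98.71 = 30.29 kN.

R_A = 30.29 kN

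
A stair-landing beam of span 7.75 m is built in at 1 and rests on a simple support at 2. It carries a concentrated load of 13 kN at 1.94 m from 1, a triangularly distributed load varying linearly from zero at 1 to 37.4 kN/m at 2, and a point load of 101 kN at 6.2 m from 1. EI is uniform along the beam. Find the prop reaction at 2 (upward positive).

R_2 = 151.9 kN

Take the reaction at 2 as the redundant and release it; the primary structure is a cantilever fixed at 1.
Downward deflection at the released point 2 due to the loads:
  point load 13 at a = 1.94: Pa²(3L − a)/(6EI) = 173.8/EI
  triangular load, peak 37.4 at the free end: 11w₀L⁴/(120EI) = 12368/EI
  point load 101 at a = 6.2: Pa²(3L − a)/(6EI) = 11033/EI
  δ_0 = 23574/EI
Tip deflection under a unit load at 2: L³/(3EI) = 155.2/EI.
The prop prevents deflection at 2: R_2 = δ_0/δ_{22} = 23574/155.2 = 151.9 kN.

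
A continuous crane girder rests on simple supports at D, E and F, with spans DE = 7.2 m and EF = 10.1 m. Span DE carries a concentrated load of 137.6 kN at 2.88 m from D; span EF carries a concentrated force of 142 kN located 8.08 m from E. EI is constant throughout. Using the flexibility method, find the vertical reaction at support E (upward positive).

R_E = 119 kN

Take M_E as the redundant. Released structure: two simple spans DE and EF with a hinge at E.
End slopes at the hinge E, treating each span as simply supported:
  span DE: point load 137.6 at a = 2.88: Pab(L + a)/(6LEI) = 399.5/EI
  span EF: point load 142 at a = 8.08: Pab(L + b)/(6LEI) = 463.5/EI
  relative rotation θ_0 = (399.5 + 463.5)/EI = 863/EI
A unit hogging moment at E produces rotation L₁/(3EI) + L₂/(3EI) = 5.767/EI.
Slope continuity at E: θ_0 = M_E·5.767/EI, so M_E = 863/5.767 = 149.7 kN·m (hogging).
Span DE, ΣM about D with M_E applied at E: R_E^{DE}·7.2 = 396.3 + 149.7, so R_E^{DE} = 75.82 kN and R_D = 137.6 − 75.82 = 61.78 kN.
Span EF, ΣM about F: R_E^{EF}·10.1 = 286.8 + 149.7, so R_E^{EF} = 43.22 kN and R_F = 142 − 43.22 = 98.78 kN.
R_E = 75.82 + 43.22 = 119 kN.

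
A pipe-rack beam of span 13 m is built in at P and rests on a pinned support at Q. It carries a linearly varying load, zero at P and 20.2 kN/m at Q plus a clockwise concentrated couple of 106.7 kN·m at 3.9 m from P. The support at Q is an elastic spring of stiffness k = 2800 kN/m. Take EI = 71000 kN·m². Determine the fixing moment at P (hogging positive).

Release the roller at Q. Primary structure: cantilever fixed at P.
Deflection at Q on the released cantilever, summing each load's contribution:
  triangular load, peak 20.2 at the free end: 11w₀L⁴/(120EI) = 52885/EI
  clockwise couple 106.7 at a = 3.9: M₀a(2L − a)/(2EI) = 4598/EI
  δ_0 = 57484/EI
Tip deflection under a unit load at Q: L³/(3EI) = 732.3/EI.
With EI = 71000 kN·m²: δ_0 = 0.80963 m and δ_{QQ} = 0.010315 m/kN.
Compatibility — the spring shortens by R_Q/k under the reaction it provides: δ_0 − R_Q·δ_{QQ} = R_Q/k. With 1/k = 0.000357 m/kN, R_Q = δ_0 / (δ_{QQ} + 1/k) = 0.80963 / (0.010315 + 0.000357) = 75.87 kN.
Moment equilibrium about P: M_P = Σ(load moments about P) − R_Q·L = 1245 − 75.87×13 = 258.4 kN·m.

M_P = 258.4 kN·m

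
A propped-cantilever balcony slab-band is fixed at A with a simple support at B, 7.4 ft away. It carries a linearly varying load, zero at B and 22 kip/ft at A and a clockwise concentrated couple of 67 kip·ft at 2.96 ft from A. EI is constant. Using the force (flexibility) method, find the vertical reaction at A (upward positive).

Remove the prop at B; the released (primary) structure is a cantilever built in at A.
Primary-structure tip deflection at B by superposition:
  triangular load, peak 22 at the fixed end: w₀L⁴/(30EI) = 2199/EI
  clockwise couple 67 at a = 2.96: M₀a(2L − a)/(2EI) = 1174/EI
  δ_0 = 3373/EI
Tip deflection under a unit load at B: L³/(3EI) = 135.1/EI.
The prop prevents deflection at B: R_B = δ_0/δ_{BB} = 3373/135.1 = 24.97 kip.
Vertical equilibrium: R_A = ΣP − R_B = 81.4 − 24.97 = 56.43 kip.

R_A = 56.43 kip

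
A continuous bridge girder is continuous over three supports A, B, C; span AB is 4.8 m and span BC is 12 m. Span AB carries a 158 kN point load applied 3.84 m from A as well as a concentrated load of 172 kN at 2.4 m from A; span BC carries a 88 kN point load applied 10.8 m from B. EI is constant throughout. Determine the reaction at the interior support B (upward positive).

R_B = 254.1 kN

Take M_B as the redundant. Released structure: two simple spans AB and BC with a hinge at B.
Discontinuity in slope at B on the released structure — sum the simple-span end rotations:
  span AB: point load 158 at a = 3.84: Pab(L + a)/(6LEI) = 174.7/EI
  span AB: point load 172 at a = 2.4: Pab(L + a)/(6LEI) = 247.7/EI
  span BC: point load 88 at a = 10.8: Pab(L + b)/(6LEI) = 209.1/EI
  relative rotation θ_0 = (422.4 + 209.1)/EI = 631.5/EI
A unit hogging moment at B produces rotation L₁/(3EI) + L₂/(3EI) = 5.6/EI.
Slope continuity at B: θ_0 = M_B·5.6/EI, so M_B = 631.5/5.6 = 112.8 kN·m (hogging).
Span AB, ΣM about A with M_B applied at B: R_B^{AB}·4.8 = 1020 + 112.8, so R_B^{AB} = 235.9 kN and R_A = 330 − 235.9 = 94.11 kN.
Span BC, ΣM about C: R_B^{BC}·12 = 105.6 + 112.8, so R_B^{BC} = 18.2 kN and R_C = 88 − 18.2 = 69.8 kN.
R_B = 235.9 + 18.2 = 254.1 kN.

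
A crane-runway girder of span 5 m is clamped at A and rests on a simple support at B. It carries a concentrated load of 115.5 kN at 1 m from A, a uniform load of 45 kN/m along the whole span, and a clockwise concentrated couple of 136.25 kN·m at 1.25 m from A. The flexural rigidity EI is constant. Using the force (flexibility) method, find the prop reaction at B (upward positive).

Release the roller at B. Primary structure: cantilever fixed at A.
Primary-structure tip deflection at B by superposition:
  point load 115.5 at a = 1: Pa²(3L − a)/(6EI) = 269.5/EI
  UDL 45: wL⁴/(8EI) = 3516/EI
  clockwise couple 136.25 at a = 1.25: M₀a(2L − a)/(2EI) = 745.1/EI
  δ_0 = 4530/EI
Flexibility coefficient — unit upward force at B: δ_{BB} = L³/(3EI) = 41.67/EI.
The prop prevents deflection at B: R_B = δ_0/δ_{BB} = 4530/41.67 = 108.7 kN.

R_B = 108.7 kN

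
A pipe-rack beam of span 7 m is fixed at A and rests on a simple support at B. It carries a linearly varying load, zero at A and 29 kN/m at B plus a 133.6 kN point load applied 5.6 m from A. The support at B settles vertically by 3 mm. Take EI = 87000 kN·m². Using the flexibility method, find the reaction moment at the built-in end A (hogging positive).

Release the roller at B. Primary structure: cantilever fixed at A.
Downward deflection at the released point B due to the loads:
  triangular load, peak 29 at the free end: 11w₀L⁴/(120EI) = 6383/EI
  point load 133.6 at a = 5.6: Pa²(3L − a)/(6EI) = 10754/EI
  δ_0 = 17136/EI
Flexibility coefficient — unit upward force at B: δ_{BB} = L³/(3EI) = 114.3/EI.
With EI = 87000 kN·m²: δ_0 = 0.19697 m and δ_{BB} = 0.001314 m/kN.
Compatibility — the beam at B must follow the support down by 0.003 m: δ_0 − R_B·δ_{BB} = 0.003, so R_B = (0.19697 − 0.003)/0.001314 = 147.6 kN.
Moment equilibrium about A: M_A = Σ(load moments about A) − R_B·L = 1222 − 147.6×7 = 188.7 kN·m.

M_A = 188.7 kN·m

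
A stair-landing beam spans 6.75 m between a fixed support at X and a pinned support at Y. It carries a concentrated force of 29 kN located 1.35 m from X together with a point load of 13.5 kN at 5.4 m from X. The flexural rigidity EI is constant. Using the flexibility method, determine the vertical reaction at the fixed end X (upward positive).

R_X = 31.37 kN

Choose R_Y as the redundant. The primary structure is the cantilever fixed at X.
Deflection at Y on the released cantilever, summing each load's contribution:
  point load 29 at a = 1.35: Pa²(3L − a)/(6EI) = 166.5/EI
  point load 13.5 at a = 5.4: Pa²(3L − a)/(6EI) = 974.3/EI
  δ_0 = 1141/EI
Flexibility coefficient — unit upward force at Y: δ_{YY} = L³/(3EI) = 102.5/EI.
The prop prevents deflection at Y: R_Y = δ_0/δ_{YY} = 1141/102.5 = 11.13 kN.
Vertical equilibrium: R_X = ΣP − R_Y = 42.5 − 11.13 = 31.37 kN.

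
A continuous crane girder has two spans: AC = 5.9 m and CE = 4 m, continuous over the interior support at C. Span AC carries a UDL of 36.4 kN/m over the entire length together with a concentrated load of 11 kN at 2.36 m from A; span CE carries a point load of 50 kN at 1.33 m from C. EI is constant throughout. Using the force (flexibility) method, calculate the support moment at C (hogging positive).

Take M_C as the redundant. Released structure: two simple spans AC and CE with a hinge at C.
Discontinuity in slope at C on the released structure — sum the simple-span end rotations:
  span AC: UDL 36.4: wL³/(24EI) = 311.5/EI
  span AC: point load 11 at a = 2.36: Pab(L + a)/(6LEI) = 21.44/EI
  span CE: point load 50 at a = 1.33: Pab(L + b)/(6LEI) = 49.35/EI
  relative rotation θ_0 = (332.9 + 49.35)/EI = 382.3/EI
A unit hogging moment at C produces rotation L₁/(3EI) + L₂/(3EI) = 3.3/EI.
Slope continuity at C: θ_0 = M_C·3.3/EI, so M_C = 382.3/3.3 = 115.8 kN·m (hogging).

M_C = 115.8 kN·m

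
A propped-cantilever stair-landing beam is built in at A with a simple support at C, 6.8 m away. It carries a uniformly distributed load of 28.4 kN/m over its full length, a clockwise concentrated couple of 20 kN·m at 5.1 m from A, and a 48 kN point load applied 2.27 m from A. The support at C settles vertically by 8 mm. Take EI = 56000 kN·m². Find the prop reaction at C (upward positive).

R_C = 79.41 kN

Release the roller at C. Primary structure: cantilever fixed at A.
Free-end deflection of the primary structure under the applied loading (downward +):
  UDL 28.4: wL⁴/(8EI) = 7590/EI
  clockwise couple 20 at a = 5.1: M₀a(2L − a)/(2EI) = 433.5/EI
  point load 48 at a = 2.27: Pa²(3L − a)/(6EI) = 747.4/EI
  δ_0 = 8771/EI
Tip deflection under a unit load at C: L³/(3EI) = 104.8/EI.
With EI = 56000 kN·m²: δ_0 = 0.15663 m and δ_{CC} = 0.001872 m/kN.
Compatibility — the beam at C must follow the support down by 0.008 m: δ_0 − R_C·δ_{CC} = 0.008, so R_C = (0.15663 − 0.008)/0.001872 = 79.41 kN.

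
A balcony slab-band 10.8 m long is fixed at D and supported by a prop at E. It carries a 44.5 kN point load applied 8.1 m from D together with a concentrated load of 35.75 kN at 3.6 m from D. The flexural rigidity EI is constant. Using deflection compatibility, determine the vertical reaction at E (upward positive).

Release the roller at E. Primary structure: cantilever fixed at D.
Free-end deflection of the primary structure under the applied loading (downward +):
  point load 44.5 at a = 8.1: Pa²(3L − a)/(6EI) = 11825/EI
  point load 35.75 at a = 3.6: Pa²(3L − a)/(6EI) = 2224/EI
  δ_0 = 14048/EI
Flexibility coefficient — unit upward force at E: δ_{EE} = L³/(3EI) = 419.9/EI.
Compatibility at E: δ_0 − R_E·δ_{EE} = 0, so R_E = 14048/419.9 = 33.46 kN.

R_E = 33.46 kN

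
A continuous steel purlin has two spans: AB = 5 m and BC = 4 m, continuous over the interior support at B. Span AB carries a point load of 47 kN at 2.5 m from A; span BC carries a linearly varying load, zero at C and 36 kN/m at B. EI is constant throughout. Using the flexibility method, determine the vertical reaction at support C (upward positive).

R_C = 13.61 kN

Insert a hinge at B; M_B is the redundant, and each span becomes simply supported.
Discontinuity in slope at B on the released structure — sum the simple-span end rotations:
  span AB: point load 47 at a = 2.5: Pab(L + a)/(6LEI) = 73.44/EI
  span BC: triangular load, peak 36: w₀L³/(45EI) = 51.2/EI
  relative rotation θ_0 = (73.44 + 51.2)/EI = 124.6/EI
A unit hogging moment at B produces rotation L₁/(3EI) + L₂/(3EI) = 3/EI.
Slope continuity at B: θ_0 = M_B·3/EI, so M_B = 124.6/3 = 41.55 kN·m (hogging).
Span BC, ΣM about C: R_B^{BC}·4 = 192 + 41.55, so R_B^{BC} = 58.39 kN and R_C = 72 − 58.39 = 13.61 kN.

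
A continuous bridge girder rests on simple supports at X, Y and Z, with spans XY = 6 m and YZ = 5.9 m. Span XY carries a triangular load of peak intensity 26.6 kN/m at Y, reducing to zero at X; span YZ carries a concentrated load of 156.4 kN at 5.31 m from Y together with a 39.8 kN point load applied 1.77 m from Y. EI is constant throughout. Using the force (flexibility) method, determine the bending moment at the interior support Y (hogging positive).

Insert a hinge at Y; M_Y is the redundant, and each span becomes simply supported.
End slopes at the hinge Y, treating each span as simply supported:
  span XY: triangular load, peak 26.6: w₀L³/(45EI) = 127.7/EI
  span YZ: point load 156.4 at a = 5.31: Pab(L + b)/(6LEI) = 89.83/EI
  span YZ: point load 39.8 at a = 1.77: Pab(L + b)/(6LEI) = 82.43/EI
  relative rotation θ_0 = (127.7 + 172.3)/EI = 299.9/EI
A unit hogging moment at Y produces rotation L₁/(3EI) + L₂/(3EI) = 3.967/EI.
Compatibility: M_Y·(L₁+L₂)/(3EI) = θ_0, giving M_Y = 75.62 kN·m (hogging).

M_Y = 75.62 kN·m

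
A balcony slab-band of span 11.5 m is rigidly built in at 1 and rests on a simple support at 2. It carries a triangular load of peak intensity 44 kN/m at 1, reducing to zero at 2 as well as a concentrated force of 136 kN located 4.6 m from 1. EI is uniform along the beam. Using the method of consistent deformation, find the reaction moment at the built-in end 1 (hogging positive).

M_1 = 688.2 kN·m

Take the reaction at 2 as the redundant and release it; the primary structure is a cantilever fixed at 1.
Deflection at 2 on the released cantilever, summing each load's contribution:
  triangular load, peak 44 at the fixed end: w₀L⁴/(30EI) = 25652/EI
  point load 136 at a = 4.6: Pa²(3L − a)/(6EI) = 14341/EI
  δ_0 = 39993/EI
Tip deflection under a unit load at 2: L³/(3EI) = 507/EI.
The prop prevents deflection at 2: R_2 = δ_0/δ_{22} = 39993/507 = 78.89 kN.
Moment equilibrium about 1: M_1 = Σ(load moments about 1) − R_2·L = 1595 − 78.89×11.5 = 688.2 kN·m.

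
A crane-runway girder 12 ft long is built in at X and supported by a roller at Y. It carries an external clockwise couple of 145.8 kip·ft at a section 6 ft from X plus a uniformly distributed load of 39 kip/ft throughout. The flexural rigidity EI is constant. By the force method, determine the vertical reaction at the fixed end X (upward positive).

R_X = 278.8 kip

Choose R_Y as the redundant. The primary structure is the cantilever fixed at X.
Deflection at Y on the released cantilever, summing each load's contribution:
  clockwise couple 145.8 at a = 6: M₀a(2L − a)/(2EI) = 7873/EI
  UDL 39: wL⁴/(8EI) = 101088/EI
  δ_0 = 108961/EI
Flexibility coefficient — unit upward force at Y: δ_{YY} = L³/(3EI) = 576/EI.
The prop prevents deflection at Y: R_Y = δ_0/δ_{YY} = 108961/576 = 189.2 kip.
Vertical equilibrium: R_X = ΣP − R_Y = 468 − 189.2 = 278.8 kip.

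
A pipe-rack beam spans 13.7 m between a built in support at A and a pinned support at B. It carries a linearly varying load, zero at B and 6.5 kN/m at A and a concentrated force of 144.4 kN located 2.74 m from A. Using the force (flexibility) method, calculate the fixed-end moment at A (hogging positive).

Remove the prop at B; the released (primary) structure is a cantilever built in at A.
Deflection at B on the released cantilever, summing each load's contribution:
  triangular load, peak 6.5 at the fixed end: w₀L⁴/(30EI) = 7633/EI
  point load 144.4 at a = 2.74: Pa²(3L − a)/(6EI) = 6931/EI
  δ_0 = 14564/EI
Flexibility coefficient — unit upward force at B: δ_{BB} = L³/(3EI) = 857.1/EI.
Compatibility at B: δ_0 − R_B·δ_{BB} = 0, so R_B = 14564/857.1 = 16.99 kN.
Moment equilibrium about A: M_A = Σ(load moments about A) − R_B·L = 599 − 16.99×13.7 = 366.2 kN·m.

M_A = 366.2 kN·m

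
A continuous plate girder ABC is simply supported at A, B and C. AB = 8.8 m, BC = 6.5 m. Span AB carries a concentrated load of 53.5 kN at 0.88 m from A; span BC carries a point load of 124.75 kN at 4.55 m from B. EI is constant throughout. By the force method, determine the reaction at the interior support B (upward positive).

Release continuity at B by inserting a hinge; the redundant is the internal moment M_B. The primary structure is two simply-supported spans AB and BC.
Rotations at B on the released spans (each span's end-slope, ×1/EI):
  span AB: point load 53.5 at a = 0.88: Pab(L + a)/(6LEI) = 68.36/EI
  span BC: point load 124.75 at a = 4.55: Pab(L + b)/(6LEI) = 239.8/EI
  relative rotation θ_0 = (68.36 + 239.8)/EI = 308.2/EI
A unit hogging moment at B produces rotation L₁/(3EI) + L₂/(3EI) = 5.1/EI.
Compatibility: M_B·(L₁+L₂)/(3EI) = θ_0, giving M_B = 60.43 kN·m (hogging).
Span AB, ΣM about A with M_B applied at B: R_B^{AB}·8.8 = 47.08 + 60.43, so R_B^{AB} = 12.22 kN and R_A = 53.5 − 12.22 = 41.28 kN.
Span BC, ΣM about C: R_B^{BC}·6.5 = 243.3 + 60.43, so R_B^{BC} = 46.72 kN and R_C = 124.8 − 46.72 = 78.03 kN.
R_B = 12.22 + 46.72 = 58.94 kN.

R_B = 58.94 kN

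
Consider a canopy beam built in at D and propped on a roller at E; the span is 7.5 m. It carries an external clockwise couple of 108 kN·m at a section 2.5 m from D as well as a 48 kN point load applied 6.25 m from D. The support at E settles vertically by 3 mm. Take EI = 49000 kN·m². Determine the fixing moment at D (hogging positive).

M_D = 55.01 kN·m

Take the reaction at E as the redundant and release it; the primary structure is a cantilever fixed at D.
Primary-structure tip deflection at E by superposition:
  clockwise couple 108 at a = 2.5: M₀a(2L − a)/(2EI) = 1688/EI
  point load 48 at a = 6.25: Pa²(3L − a)/(6EI) = 5078/EI
  δ_0 = 6766/EI
Flexibility coefficient — unit upward force at E: δ_{EE} = L³/(3EI) = 140.6/EI.
With EI = 49000 kN·m²: δ_0 = 0.13807 m and δ_{EE} = 0.00287 m/kN.
Compatibility — the beam at E must follow the support down by 0.003 m: δ_0 − R_E·δ_{EE} = 0.003, so R_E = (0.13807 − 0.003)/0.00287 = 47.07 kN.
Moment equilibrium about D: M_D = Σ(load moments about D) − R_E·L = 408 − 47.07×7.5 = 55.01 kN·m.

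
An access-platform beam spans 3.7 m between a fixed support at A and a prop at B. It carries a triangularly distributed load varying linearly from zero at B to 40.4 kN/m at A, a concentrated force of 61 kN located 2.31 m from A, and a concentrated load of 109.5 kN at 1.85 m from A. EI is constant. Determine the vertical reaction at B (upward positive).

R_B = 77.41 kN

Remove the prop at B; the released (primary) structure is a cantilever built in at A.
Downward deflection at the released point B due to the loads:
  triangular load, peak 40.4 at the fixed end: w₀L⁴/(30EI) = 252.4/EI
  point load 61 at a = 2.31: Pa²(3L − a)/(6EI) = 476.9/EI
  point load 109.5 at a = 1.85: Pa²(3L − a)/(6EI) = 577.8/EI
  δ_0 = 1307/EI
Flexibility coefficient — unit upward force at B: δ_{BB} = L³/(3EI) = 16.88/EI.
The prop prevents deflection at B: R_B = δ_0/δ_{BB} = 1307/16.88 = 77.41 kN.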